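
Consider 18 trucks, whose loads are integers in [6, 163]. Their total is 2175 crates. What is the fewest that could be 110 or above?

4

Suppose at most 18 − j of them reach 110; then j values are ≤ 109 and the rest ≤ 163.
The total is then ≤ 109·j + 163·(18 − j) = 2934 − 54j. For this to be ≥ 2175 we need j ≤ 14, so at least 18 − 14 = 4 must reach 110.
Exactly 4 works: 4 values at 163 and 14 at 109 total 2178; lower one of the high values by 3 (still ≥ 110) to hit 2175.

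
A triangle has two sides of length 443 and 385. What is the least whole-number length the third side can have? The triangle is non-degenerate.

The third side must exceed |443 − 385| = 58.
The smallest integer above 58 is 59.

59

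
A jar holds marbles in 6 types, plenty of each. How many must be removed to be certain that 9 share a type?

49

You could draw 8 of every type without reaching 9 of any — 48 in all.
One more forces 9 of some type, so 48 + 1 = 49.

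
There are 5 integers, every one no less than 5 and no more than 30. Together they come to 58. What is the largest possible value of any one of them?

30

Maximizing one value means minimizing the remaining 4.
The other 4 contribute at least 4 × 5 = 20, leaving at most 58 − 20 = 38.
But each integer is capped at 30, so the maximum is 30.
Achievable: one at 30 and the other 4 totalling 28, which fits since 4 × 5 ≤ 28 ≤ 4 × 30.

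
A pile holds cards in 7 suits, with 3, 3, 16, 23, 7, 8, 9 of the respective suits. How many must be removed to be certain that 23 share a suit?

In the worst case you take as many as possible of each suit without reaching 23: 3 + 3 + 16 + 22 + 7 + 8 + 9 = 68.
The next one must give 23 of some suit, so 68 + 1 = 69.

69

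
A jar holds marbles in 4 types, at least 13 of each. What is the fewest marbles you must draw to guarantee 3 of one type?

You could draw 2 of every type without reaching 3 of any — 8 in all.
One more forces 3 of some type, so 8 + 1 = 9.

9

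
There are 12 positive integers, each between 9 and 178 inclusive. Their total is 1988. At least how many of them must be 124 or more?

10

If only k of them are at least 124, the other 12 − k are at most 123, so the total is at most k·178 + (12 − k)·123.
This must reach 1988, so k·178 + (12 − k)·123 ≥ 1988, giving k ≥ 10.
Exactly 10 works: 10 values at 178 and 2 at 123 total 2026; lower one of the high values by 38 (still ≥ 124) to hit 1988.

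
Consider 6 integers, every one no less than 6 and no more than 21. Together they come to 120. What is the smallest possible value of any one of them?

15

To make one integer as small as possible, make the other 5 as large as possible.
The other 5 contribute at most 5 × 21 = 105, leaving at least 120 − 105 = 15.
Since 15 ≥ 6, this is achievable: one at 15 and 5 at 21.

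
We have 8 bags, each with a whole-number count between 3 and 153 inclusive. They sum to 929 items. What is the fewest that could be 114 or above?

If only k of them are at least 114, the other 8 − k are at most 113, so the total is at most k·153 + (8 − k)·113.
This must reach 929, so k·153 + (8 − k)·113 ≥ 929, giving k ≥ 1.
Exactly 1 works: 1 value at 153 and 7 at 113 total 944; lower one of the high values by 15 (still ≥ 114) to hit 929.

1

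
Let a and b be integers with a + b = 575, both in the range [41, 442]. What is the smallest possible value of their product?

58786

For a fixed sum, ab is smallest when a and b are as far apart as possible.
At the endpoint a = 133, b = 575 − 133 = 442, so ab = 133 × 442 = 58786.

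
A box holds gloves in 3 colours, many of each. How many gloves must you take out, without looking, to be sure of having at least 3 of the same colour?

In the worst case you draw 2 of each of the 3 colours: 3 × 2 = 6.
One more forces 3 of some colour, so 6 + 1 = 7.

7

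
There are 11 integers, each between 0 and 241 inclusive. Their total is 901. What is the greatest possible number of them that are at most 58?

9

Each value at 58 or below falls at least 241 − 58 = 183 short of the ceiling 241.
The ceiling total is 11 × 241 = 2651, and we need 901, so at most ⌊(2651 − 901)/183⌋ = 9 can be that low.
k = 9 is achieved by 9 values at 58 and 2 at 241, total 1004; lower one of the 241's by 103 (still > 58) to reach 901.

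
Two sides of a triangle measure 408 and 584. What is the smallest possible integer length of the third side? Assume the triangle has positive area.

177

The third side must exceed |408 − 584| = 176.
The smallest integer above 176 is 177.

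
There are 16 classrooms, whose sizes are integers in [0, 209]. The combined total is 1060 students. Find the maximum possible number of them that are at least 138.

Suppose k of them are at least 138. Those contribute at least 138 each and the other 16 − k at least 0 each.
So the total is at least 138k + 0(16 − k) = 0 + 138k. This must be ≤ 1060, giving k ≤ 7.
k = 7 is achieved by 7 values at 138 and 9 at 0, total 966; add 94 to one value (staying below 138) to reach 1060.

7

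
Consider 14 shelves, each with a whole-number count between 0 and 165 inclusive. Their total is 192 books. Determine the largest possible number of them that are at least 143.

1

If k of the values are ≥ 143, the total is ≥ 143k + 0(14 − k).
Setting 143k + 0(14 − k) ≤ 192 gives 143k ≤ 192, so k ≤ 1.
k = 1 is achieved by 1 value at 143 and 13 at 0, total 143; add 49 to one value (staying below 143) to reach 192.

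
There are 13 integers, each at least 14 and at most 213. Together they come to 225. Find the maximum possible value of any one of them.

57

To make one integer as large as possible, make the other 12 as small as possible.
The other 12 contribute at least 12 × 14 = 168, leaving at most 225 − 168 = 57.
Since 57 ≤ 213, this is achievable: one at 57 and 12 at 14.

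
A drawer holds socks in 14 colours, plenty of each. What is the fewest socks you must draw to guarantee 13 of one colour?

In the worst case you draw 12 of each of the 14 colours: 14 × 12 = 168.
One more forces 13 of some colour, so 168 + 1 = 169.

169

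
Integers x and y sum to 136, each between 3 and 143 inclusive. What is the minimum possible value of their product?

399

Since x + y is fixed, pushing one of them to its bound minimizes the product.
The extreme feasible split is x = 3, y = 133, giving xy = 399.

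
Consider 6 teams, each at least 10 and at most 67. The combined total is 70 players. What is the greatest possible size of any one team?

20

To make one team as large as possible, make the other 5 as small as possible.
The other 5 contribute at least 5 × 10 = 50, leaving at most 70 − 50 = 20.
Since 20 ≤ 67, this is achievable: one at 20 and 5 at 10.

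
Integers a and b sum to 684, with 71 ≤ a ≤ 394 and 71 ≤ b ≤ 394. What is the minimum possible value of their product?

114260

ab = a(684 − a) is concave in a, so over [290, 394] it is minimized at an endpoint.
At the endpoint a = 290, b = 684 − 290 = 394, so ab = 290 × 394 = 114260.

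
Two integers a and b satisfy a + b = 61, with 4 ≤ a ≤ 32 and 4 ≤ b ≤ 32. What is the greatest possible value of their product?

ab = a(61 − a) is maximized when a is as near 61/2 as the bounds allow.
Taking a = 30 and b = 31 (both in [4, 32]) gives ab = 930.

930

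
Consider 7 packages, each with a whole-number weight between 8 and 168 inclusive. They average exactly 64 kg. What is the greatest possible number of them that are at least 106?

The total is 7 × 64 = 448.
Suppose k of them are at least 106. Those contribute at least 106 each and the other 7 − k at least 8 each.
So the total is at least 106k + 8(7 − k) = 56 + 98k. This must be ≤ 448, giving k ≤ 4.
k = 4 is achieved by 4 values at 106 and 3 at 8, total 448.

4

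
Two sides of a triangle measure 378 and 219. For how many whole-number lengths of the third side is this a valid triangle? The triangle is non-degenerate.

The triangle inequality gives |378 − 219| < c < 378 + 219, i.e. 159 < c < 597.
So c can be any integer from 160 to 596: 437 values.

437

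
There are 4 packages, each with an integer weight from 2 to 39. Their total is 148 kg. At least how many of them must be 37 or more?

If only k of them are at least 37, the other 4 − k are at most 36, so the total is at most k·39 + (4 − k)·36.
This must reach 148, so k·39 + (4 − k)·36 ≥ 148, giving k ≥ 2.
Exactly 2 works: 2 values at 39 and 2 at 36 total 150; lower one of the high values by 2 (still ≥ 37) to hit 148.

2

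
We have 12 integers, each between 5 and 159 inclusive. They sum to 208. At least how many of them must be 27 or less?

6

If only k of them are at most 27, the other 12 − k are at least 28, so the total is at least (12 − k)·28 + k·5.
This is ≤ 208, so (12 − k)·28 + 5k ≤ 208, which gives k ≥ 6.
Exactly 6 works: 6 values at 5 and 6 at 28 total 198; raise one of the low values by 10 (still ≤ 27) to hit 208.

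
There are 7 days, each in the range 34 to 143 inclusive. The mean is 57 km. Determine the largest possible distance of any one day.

143

Maximizing one value means minimizing the remaining 6.
The total is 7 × 57 = 399.
The other 6 contribute at least 6 × 34 = 204, leaving at most 399 − 204 = 195.
But each day is capped at 143, so the maximum is 143.
Achievable: one at 143 and the other 6 totalling 256, which fits since 6 × 34 ≤ 256 ≤ 6 × 143.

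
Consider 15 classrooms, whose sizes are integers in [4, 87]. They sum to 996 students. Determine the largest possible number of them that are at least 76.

13

If k of the values are ≥ 76, the total is ≥ 76k + 4(15 − k).
Setting 76k + 4(15 − k) ≤ 996 gives 72k ≤ 936, so k ≤ 13.
k = 13 is achieved by 13 values at 76 and 2 at 4, total 996.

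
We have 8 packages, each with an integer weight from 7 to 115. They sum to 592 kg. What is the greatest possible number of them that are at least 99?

Suppose k of them are at least 99. Those contribute at least 99 each and the other 8 − k at least 7 each.
So the total is at least 99k + 7(8 − k) = 56 + 92k. This must be ≤ 592, giving k ≤ 5.
k = 5 is achieved by 5 values at 99 and 3 at 7, total 516; add 76 to one value (staying below 99) to reach 592.

5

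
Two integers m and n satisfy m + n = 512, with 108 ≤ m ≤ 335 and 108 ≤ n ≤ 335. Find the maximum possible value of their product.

With m + n fixed, mn peaks when the two are closest together.
Taking m = 256 and n = 256 (both in [108, 335]) gives mn = 65536.

65536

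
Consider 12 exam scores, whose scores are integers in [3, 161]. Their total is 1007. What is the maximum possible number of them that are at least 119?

If k of the values are ≥ 119, the total is ≥ 119k + 3(12 − k).
Setting 119k + 3(12 − k) ≤ 1007 gives 116k ≤ 971, so k ≤ 8.
k = 8 is achieved by 8 values at 119 and 4 at 3, total 964; add 43 to one value (staying below 119) to reach 1007.

8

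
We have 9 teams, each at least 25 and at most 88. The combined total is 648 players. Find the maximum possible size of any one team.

88

Maximizing one value means minimizing the remaining 8.
The other 8 contribute at least 8 × 25 = 200, leaving at most 648 − 200 = 448.
But each team is capped at 88, so the maximum is 88.
Achievable: one at 88 and the other 8 totalling 560, which fits since 8 × 25 ≤ 560 ≤ 8 × 88.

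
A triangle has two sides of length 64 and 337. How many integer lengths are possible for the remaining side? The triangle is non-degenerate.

The triangle inequality gives |64 − 337| < c < 64 + 337, i.e. 273 < c < 401.
So c can be any integer from 274 to 400: 127 values.

127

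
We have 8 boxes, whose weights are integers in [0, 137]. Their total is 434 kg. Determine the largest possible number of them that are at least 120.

3

Suppose k of them are at least 120. Those contribute at least 120 each and the other 8 − k at least 0 each.
So the total is at least 120k + 0(8 − k) = 0 + 120k. This must be ≤ 434, giving k ≤ 3.
k = 3 is achieved by 3 values at 120 and 5 at 0, total 360; add 74 to one value (staying below 120) to reach 434.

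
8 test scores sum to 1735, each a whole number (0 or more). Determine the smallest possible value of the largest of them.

217

The 8 values sum to 1735, so their maximum is at least ⌈1735/8⌉ = 217.
Equality holds with 7 values of 217 and 1 value of 216.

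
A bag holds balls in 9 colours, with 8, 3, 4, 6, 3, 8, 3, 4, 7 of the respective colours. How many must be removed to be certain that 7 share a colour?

42

In the worst case you take as many as possible of each colour without reaching 7: 6 + 3 + 4 + 6 + 3 + 6 + 3 + 4 + 6 = 41.
The next one must give 7 of some colour, so 41 + 1 = 42.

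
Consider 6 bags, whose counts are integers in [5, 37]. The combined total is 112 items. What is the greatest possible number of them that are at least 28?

Suppose k of them are at least 28. Those contribute at least 28 each and the other 6 − k at least 5 each.
So the total is at least 28k + 5(6 − k) = 30 + 23k. This must be ≤ 112, giving k ≤ 3.
k = 3 is achieved by 3 values at 28 and 3 at 5, total 99; add 13 to one value (staying below 28) to reach 112.

3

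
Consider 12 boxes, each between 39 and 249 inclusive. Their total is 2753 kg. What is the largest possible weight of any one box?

249

To make one box as large as possible, make the other 11 as small as possible.
The other 11 contribute at least 11 × 39 = 429, leaving at most 2753 − 429 = 2324.
But each box is capped at 249, so the maximum is 249.
Achievable: one at 249 and the other 11 totalling 2504, which fits since 11 × 39 ≤ 2504 ≤ 11 × 249.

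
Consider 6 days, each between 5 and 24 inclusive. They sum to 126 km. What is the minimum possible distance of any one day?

6

To make one day as small as possible, make the other 5 as large as possible.
The other 5 contribute at most 5 × 24 = 120, leaving at least 126 − 120 = 6.
Since 6 ≥ 5, this is achievable: one at 6 and 5 at 24.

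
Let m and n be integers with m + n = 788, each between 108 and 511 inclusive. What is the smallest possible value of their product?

141547

mn = m(788 − m) is concave in m, so over [277, 511] it is minimized at an endpoint.
At the endpoint m = 277, n = 788 − 277 = 511, so mn = 277 × 511 = 141547.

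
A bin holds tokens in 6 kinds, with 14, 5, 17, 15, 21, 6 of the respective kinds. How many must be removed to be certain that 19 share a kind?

In the worst case you take as many as possible of each kind without reaching 19: 14 + 5 + 17 + 15 + 18 + 6 = 75.
The next one must give 19 of some kind, so 75 + 1 = 76.

76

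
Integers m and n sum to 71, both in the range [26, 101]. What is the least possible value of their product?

For a fixed sum, mn is smallest when m and n are as far apart as possible.
At the endpoint m = 26, n = 71 − 26 = 45, so mn = 26 × 45 = 1170.

1170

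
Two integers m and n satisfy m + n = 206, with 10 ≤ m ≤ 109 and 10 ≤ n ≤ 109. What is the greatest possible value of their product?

10609

mn = m(206 − m) is maximized when m is as near 206/2 as the bounds allow.
Taking m = 103 and n = 103 (both in [10, 109]) gives mn = 10609.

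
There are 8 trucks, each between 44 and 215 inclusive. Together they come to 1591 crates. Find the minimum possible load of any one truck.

86

Minimizing one value means maximizing the remaining 7.
The other 7 contribute at most 7 × 215 = 1505, leaving at least 1591 − 1505 = 86.
Since 86 ≥ 44, this is achievable: one at 86 and 7 at 215.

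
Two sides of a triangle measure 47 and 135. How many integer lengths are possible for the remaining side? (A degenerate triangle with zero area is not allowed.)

93

The triangle inequality gives |47 − 135| < c < 47 + 135, i.e. 88 < c < 182.
So c can be any integer from 89 to 181: 93 values.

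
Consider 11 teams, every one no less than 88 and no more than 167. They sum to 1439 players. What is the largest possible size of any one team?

Maximizing one value means minimizing the remaining 10.
The other 10 contribute at least 10 × 88 = 880, leaving at most 1439 − 880 = 559.
But each team is capped at 167, so the maximum is 167.
Achievable: one at 167 and the other 10 totalling 1272, which fits since 10 × 88 ≤ 1272 ≤ 10 × 167.

167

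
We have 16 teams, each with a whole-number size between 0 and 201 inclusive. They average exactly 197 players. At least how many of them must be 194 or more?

The total is 16 × 197 = 3152.
Each value short of 194 is at most 193, costing at least 201 − 193 = 8 against the maximum total of 3216.
We can afford to lose at most 3216 − 3152 = 64, so at most ⌊64/8⌋ = 8 fall short, and at least 8 are ≥ 194.
Exactly 8 works: 8 values at 201 and 8 at 193 total 3152.

8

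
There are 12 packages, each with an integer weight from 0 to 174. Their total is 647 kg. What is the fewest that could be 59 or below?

2

Each value above 59 is at least 60, contributing at least 60 − 0 = 60 above the floor 0.
The sum exceeds the floor total 0 by 647, so at most ⌊647/60⌋ = 10 exceed 59, and at least 2 are ≤ 59.
Exactly 2 works: 2 values at 0 and 10 at 60 total 600; raise one of the low values by 47 (still ≤ 59) to hit 647.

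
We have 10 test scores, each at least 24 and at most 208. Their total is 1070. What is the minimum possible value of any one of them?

Minimizing one value means maximizing the remaining 9.
The other 9 can take up 9 × 208 = 1872 ≥ 1070 − 24, so one score can sit at its floor of 24.
Achievable: one at 24 and the other 9 totalling 1046, which fits since 9 × 24 ≤ 1046 ≤ 9 × 208.

24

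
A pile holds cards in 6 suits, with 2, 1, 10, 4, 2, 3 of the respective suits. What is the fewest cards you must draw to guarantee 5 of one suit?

17

In the worst case you take as many as possible of each suit without reaching 5: 2 + 1 + 4 + 4 + 2 + 3 = 16.
The next one must give 5 of some suit, so 16 + 1 = 17.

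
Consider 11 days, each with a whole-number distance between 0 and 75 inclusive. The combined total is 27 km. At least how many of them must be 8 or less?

Each value above 8 is at least 9, contributing at least 9 − 0 = 9 above the floor 0.
The sum exceeds the floor total 0 by 27, so at most ⌊27/9⌋ = 3 exceed 8, and at least 8 are ≤ 8.
Exactly 8 works: 8 values at 0 and 3 at 9 total 27.

8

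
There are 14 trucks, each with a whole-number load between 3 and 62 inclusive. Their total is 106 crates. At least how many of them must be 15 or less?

Each value above 15 is at least 16, contributing at least 16 − 3 = 13 above the floor 3.
The sum exceeds the floor total 42 by 64, so at most ⌊64/13⌋ = 4 exceed 15, and at least 10 are ≤ 15.
Exactly 10 works: 10 values at 3 and 4 at 16 total 94; raise one of the low values by 12 (still ≤ 15) to hit 106.

10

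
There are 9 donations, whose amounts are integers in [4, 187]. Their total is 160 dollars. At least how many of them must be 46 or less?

Each value above 46 is at least 47, contributing at least 47 − 4 = 43 above the floor 4.
The sum exceeds the floor total 36 by 124, so at most ⌊124/43⌋ = 2 exceed 46, and at least 7 are ≤ 46.
Exactly 7 works: 7 values at 4 and 2 at 47 total 122; raise one of the low values by 38 (still ≤ 46) to hit 160.

7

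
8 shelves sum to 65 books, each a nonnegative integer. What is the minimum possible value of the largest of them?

If every one of the 8 were at most 8, the total would be at most 8 × 8 = 64 < 65.
Taking 7 copies of 8 and 1 copy of 9 gives exactly 65, so 9 is attained.

9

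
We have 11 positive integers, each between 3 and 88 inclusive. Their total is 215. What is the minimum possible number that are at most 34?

6

Each value above 34 is at least 35, contributing at least 35 − 3 = 32 above the floor 3.
The sum exceeds the floor total 33 by 182, so at most ⌊182/32⌋ = 5 exceed 34, and at least 6 are ≤ 34.
Exactly 6 works: 6 values at 3 and 5 at 35 total 193; raise one of the low values by 22 (still ≤ 34) to hit 215.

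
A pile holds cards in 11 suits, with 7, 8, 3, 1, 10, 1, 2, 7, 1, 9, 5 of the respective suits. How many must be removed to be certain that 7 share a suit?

44

In the worst case you take as many as possible of each suit without reaching 7: 6 + 6 + 3 + 1 + 6 + 1 + 2 + 6 + 1 + 6 + 5 = 43.
The next one must give 7 of some suit, so 43 + 1 = 44.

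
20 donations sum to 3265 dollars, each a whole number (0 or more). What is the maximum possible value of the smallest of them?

The average is 3265/20 < 164, so some value is ≤ 163.
Taking 15 copies of 163 and 5 copies of 164 gives exactly 3265, so 163 is attained.

163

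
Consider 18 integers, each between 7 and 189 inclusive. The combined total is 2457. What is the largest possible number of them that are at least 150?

16

With k values at 150 or above and the rest at least 7, the sum is at least 126 + 143k.
Since the sum is 2457, we need 143k ≤ 2331, i.e. k ≤ 16.
k = 16 is achieved by 16 values at 150 and 2 at 7, total 2414; add 43 to one value (staying below 150) to reach 2457.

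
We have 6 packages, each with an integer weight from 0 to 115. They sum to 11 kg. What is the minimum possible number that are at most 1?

1

Let j be the number exceeding 1. Then the total is ≥ 2·j + 0·(6 − j) = 0 + 2j.
So 2j ≤ 11 and j ≤ 5; hence at least 6 − 5 = 1 are ≤ 1.
Exactly 1 works: 1 value at 0 and 5 at 2 total 10; raise one of the low values by 1 (still ≤ 1) to hit 11.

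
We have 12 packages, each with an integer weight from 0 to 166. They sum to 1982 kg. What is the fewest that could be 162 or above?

Suppose at most 12 − j of them reach 162; then j values are ≤ 161 and the rest ≤ 166.
The total is then ≤ 161·j + 166·(12 − j) = 1992 − 5j. For this to be ≥ 1982 we need j ≤ 2, so at least 12 − 2 = 10 must reach 162.
Exactly 10 works: 10 values at 166 and 2 at 161 total 1982.

10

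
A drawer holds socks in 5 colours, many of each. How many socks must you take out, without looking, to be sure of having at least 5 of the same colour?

21

In the worst case you draw 4 of each of the 5 colours: 5 × 4 = 20.
One more forces 5 of some colour, so 20 + 1 = 21.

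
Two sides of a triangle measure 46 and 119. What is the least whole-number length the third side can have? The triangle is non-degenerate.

74

The third side must exceed |46 − 119| = 73.
The smallest integer above 73 is 74.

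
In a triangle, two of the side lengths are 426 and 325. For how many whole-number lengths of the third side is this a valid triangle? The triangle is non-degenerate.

649

The triangle inequality gives |426 − 325| < c < 426 + 325, i.e. 101 < c < 751.
So c can be any integer from 102 to 750: 649 values.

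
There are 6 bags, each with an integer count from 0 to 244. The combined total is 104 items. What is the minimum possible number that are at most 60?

5

Each value above 60 is at least 61, contributing at least 61 − 0 = 61 above the floor 0.
The sum exceeds the floor total 0 by 104, so at most ⌊104/61⌋ = 1 exceed 60, and at least 5 are ≤ 60.
Exactly 5 works: 5 values at 0 and 1 at 61 total 61; raise one of the low values by 43 (still ≤ 60) to hit 104.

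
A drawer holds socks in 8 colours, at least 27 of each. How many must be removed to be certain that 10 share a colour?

You could draw 9 of every colour without reaching 10 of any — 72 in all.
One more forces 10 of some colour, so 72 + 1 = 73.

73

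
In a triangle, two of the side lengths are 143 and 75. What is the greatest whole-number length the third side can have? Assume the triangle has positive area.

The third side must be less than 143 + 75 = 218.
The largest integer below 218 is 217.

217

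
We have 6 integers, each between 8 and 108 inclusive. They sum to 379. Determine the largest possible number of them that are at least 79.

With k values at 79 or above and the rest at least 8, the sum is at least 48 + 71k.
Since the sum is 379, we need 71k ≤ 331, i.e. k ≤ 4.
k = 4 is achieved by 4 values at 79 and 2 at 8, total 332; add 47 to one value (staying below 79) to reach 379.

4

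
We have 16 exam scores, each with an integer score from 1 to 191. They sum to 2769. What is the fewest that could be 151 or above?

9

If only k of them are at least 151, the other 16 − k are at most 150, so the total is at most k·191 + (16 − k)·150.
This must reach 2769, so k·191 + (16 − k)·150 ≥ 2769, giving k ≥ 9.
Exactly 9 works: 9 values at 191 and 7 at 150 total 2769.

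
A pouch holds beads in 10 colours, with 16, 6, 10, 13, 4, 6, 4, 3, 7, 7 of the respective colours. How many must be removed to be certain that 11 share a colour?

68

In the worst case you take as many as possible of each colour without reaching 11: 10 + 6 + 10 + 10 + 4 + 6 + 4 + 3 + 7 + 7 = 67.
The next one must give 11 of some colour, so 67 + 1 = 68.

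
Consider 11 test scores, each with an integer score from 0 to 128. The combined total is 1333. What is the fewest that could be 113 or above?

Suppose at most 11 − j of them reach 113; then j values are ≤ 112 and the rest ≤ 128.
The total is then ≤ 112·j + 128·(11 − j) = 1408 − 16j. For this to be ≥ 1333 we need j ≤ 4, so at least 11 − 4 = 7 must reach 113.
Exactly 7 works: 7 values at 128 and 4 at 112 total 1344; lower one of the high values by 11 (still ≥ 113) to hit 1333.

7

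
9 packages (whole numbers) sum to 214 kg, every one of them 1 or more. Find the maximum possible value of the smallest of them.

The average is 214/9 < 24, so some value is ≤ 23.
Taking 2 copies of 23 and 7 copies of 24 gives exactly 214, so 23 is attained.

23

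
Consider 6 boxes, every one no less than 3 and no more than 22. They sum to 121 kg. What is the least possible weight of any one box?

11

To make one box as small as possible, make the other 5 as large as possible.
The other 5 contribute at most 5 × 22 = 110, leaving at least 121 − 110 = 11.
Since 11 ≥ 3, this is achievable: one at 11 and 5 at 22.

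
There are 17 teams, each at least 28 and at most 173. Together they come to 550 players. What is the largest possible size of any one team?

102

Maximizing one value means minimizing the remaining 16.
The other 16 contribute at least 16 × 28 = 448, leaving at most 550 − 448 = 102.
Since 102 ≤ 173, this is achievable: one at 102 and 16 at 28.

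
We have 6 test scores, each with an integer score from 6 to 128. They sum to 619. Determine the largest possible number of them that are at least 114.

5

Suppose k of them are at least 114. Those contribute at least 114 each and the other 6 − k at least 6 each.
So the total is at least 114k + 6(6 − k) = 36 + 108k. This must be ≤ 619, giving k ≤ 5.
k = 5 is achieved by 5 values at 114 and 1 at 6, total 576; add 43 to one value (staying below 114) to reach 619.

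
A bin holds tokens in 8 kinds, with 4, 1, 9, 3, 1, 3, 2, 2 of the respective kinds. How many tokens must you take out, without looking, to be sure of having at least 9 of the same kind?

25

In the worst case you take as many as possible of each kind without reaching 9: 4 + 1 + 8 + 3 + 1 + 3 + 2 + 2 = 24.
The next one must give 9 of some kind, so 24 + 1 = 25.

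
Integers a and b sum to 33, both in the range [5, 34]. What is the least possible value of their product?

Since a + b is fixed, pushing one of them to its bound minimizes the product.
At the endpoint a = 5, b = 33 − 5 = 28, so ab = 5 × 28 = 140.

140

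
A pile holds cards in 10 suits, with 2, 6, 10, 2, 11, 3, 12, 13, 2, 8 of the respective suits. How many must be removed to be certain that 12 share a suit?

In the worst case you take as many as possible of each suit without reaching 12: 2 + 6 + 10 + 2 + 11 + 3 + 11 + 11 + 2 + 8 = 66.
The next one must give 12 of some suit, so 66 + 1 = 67.

67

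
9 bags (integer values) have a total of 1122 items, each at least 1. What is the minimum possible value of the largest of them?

The average is 1122/9 > 124, so not all 9 can be 124 or less; the largest is ≥ 125.
Equality holds with 6 values of 125 and 3 values of 124.

125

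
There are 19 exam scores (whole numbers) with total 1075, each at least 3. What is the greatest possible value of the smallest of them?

If every one of the 19 were at least 57, the total would be at least 19 × 57 = 1083 > 1075.
Achievable: 8 of them at 56 and 11 at 57 total 1075.

56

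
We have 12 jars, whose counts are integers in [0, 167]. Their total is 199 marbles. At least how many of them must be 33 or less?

If only k of them are at most 33, the other 12 − k are at least 34, so the total is at least (12 − k)·34 + k·0.
This is ≤ 199, so (12 − k)·34 + 0k ≤ 199, which gives k ≥ 7.
Exactly 7 works: 7 values at 0 and 5 at 34 total 170; raise one of the low values by 29 (still ≤ 33) to hit 199.

7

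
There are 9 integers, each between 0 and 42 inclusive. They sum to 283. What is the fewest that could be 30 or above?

2

Suppose at most 9 − j of them reach 30; then j values are ≤ 29 and the rest ≤ 42.
The total is then ≤ 29·j + 42·(9 − j) = 378 − 13j. For this to be ≥ 283 we need j ≤ 7, so at least 9 − 7 = 2 must reach 30.
Exactly 2 works: 2 values at 42 and 7 at 29 total 287; lower one of the high values by 4 (still ≥ 30) to hit 283.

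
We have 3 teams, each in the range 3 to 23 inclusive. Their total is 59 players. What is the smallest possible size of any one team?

Minimizing one value means maximizing the remaining 2.
The other 2 contribute at most 2 × 23 = 46, leaving at least 59 − 46 = 13.
Since 13 ≥ 3, this is achievable: one at 13 and 2 at 23.

13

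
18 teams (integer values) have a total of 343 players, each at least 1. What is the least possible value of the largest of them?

If every one of the 18 were at most 19, the total would be at most 18 × 19 = 342 < 343.
Equality holds with 1 value of 20 and 17 values of 19.

20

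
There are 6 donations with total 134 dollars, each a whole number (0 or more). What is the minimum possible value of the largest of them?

The 6 values sum to 134, so their maximum is at least ⌈134/6⌉ = 23.
Achievable: 2 of them at 23 and 4 at 22 total 134.

23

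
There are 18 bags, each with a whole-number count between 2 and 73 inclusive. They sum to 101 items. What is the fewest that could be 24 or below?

Each value above 24 is at least 25, contributing at least 25 − 2 = 23 above the floor 2.
The sum exceeds the floor total 36 by 65, so at most ⌊65/23⌋ = 2 exceed 24, and at least 16 are ≤ 24.
Exactly 16 works: 16 values at 2 and 2 at 25 total 82; raise one of the low values by 19 (still ≤ 24) to hit 101.

16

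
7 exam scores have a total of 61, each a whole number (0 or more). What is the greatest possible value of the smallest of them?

8

If every one of the 7 were at least 9, the total would be at least 7 × 9 = 63 > 61.
Taking 2 copies of 8 and 5 copies of 9 gives exactly 61, so 8 is attained.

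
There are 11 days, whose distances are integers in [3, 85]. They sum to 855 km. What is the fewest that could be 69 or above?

If only k of them are at least 69, the other 11 − k are at most 68, so the total is at most k·85 + (11 − k)·68.
This must reach 855, so k·85 + (11 − k)·68 ≥ 855, giving k ≥ 7.
Exactly 7 works: 7 values at 85 and 4 at 68 total 867; lower one of the high values by 12 (still ≥ 69) to hit 855.

7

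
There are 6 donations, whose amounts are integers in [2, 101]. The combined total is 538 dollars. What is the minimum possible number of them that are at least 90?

Suppose at most 6 − j of them reach 90; then j values are ≤ 89 and the rest ≤ 101.
The total is then ≤ 89·j + 101·(6 − j) = 606 − 12j. For this to be ≥ 538 we need j ≤ 5, so at least 6 − 5 = 1 must reach 90.
Exactly 1 works: 1 value at 101 and 5 at 89 total 546; lower one of the high values by 8 (still ≥ 90) to hit 538.

1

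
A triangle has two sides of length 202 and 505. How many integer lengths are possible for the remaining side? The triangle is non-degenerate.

The triangle inequality gives |202 − 505| < c < 202 + 505, i.e. 303 < c < 707.
So c can be any integer from 304 to 706: 403 values.

403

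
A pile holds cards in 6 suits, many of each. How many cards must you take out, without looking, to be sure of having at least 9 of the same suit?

49

You could draw 8 of every suit without reaching 9 of any — 48 in all.
One more forces 9 of some suit, so 48 + 1 = 49.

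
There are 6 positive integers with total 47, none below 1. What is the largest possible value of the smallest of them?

7

The average is 47/6 < 8, so some value is ≤ 7.
Achievable: 1 of them at 7 and 5 at 8 total 47.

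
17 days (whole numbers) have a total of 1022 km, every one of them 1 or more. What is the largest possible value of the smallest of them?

The average is 1022/17 < 61, so some value is ≤ 60.
Taking 15 copies of 60 and 2 copies of 61 gives exactly 1022, so 60 is attained.

60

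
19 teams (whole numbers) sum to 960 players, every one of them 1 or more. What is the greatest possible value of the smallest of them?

50

The 19 values sum to 960, so their minimum is at most ⌊960/19⌋ = 50.
Equality holds with 9 values of 50 and 10 values of 51.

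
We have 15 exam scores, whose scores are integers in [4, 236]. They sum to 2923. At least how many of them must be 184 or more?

If only k of them are at least 184, the other 15 − k are at most 183, so the total is at most k·236 + (15 − k)·183.
This must reach 2923, so k·236 + (15 − k)·183 ≥ 2923, giving k ≥ 4.
Exactly 4 works: 4 values at 236 and 11 at 183 total 2957; lower one of the high values by 34 (still ≥ 184) to hit 2923.

4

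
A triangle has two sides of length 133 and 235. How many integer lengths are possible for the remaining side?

The triangle inequality gives |133 − 235| < c < 133 + 235, i.e. 102 < c < 368.
So c can be any integer from 103 to 367: 265 values.

265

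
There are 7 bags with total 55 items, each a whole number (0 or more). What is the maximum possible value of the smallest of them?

7

The average is 55/7 < 8, so some value is ≤ 7.
Equality holds with 1 value of 7 and 6 values of 8.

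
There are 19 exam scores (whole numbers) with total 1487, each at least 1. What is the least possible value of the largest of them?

If every one of the 19 were at most 78, the total would be at most 19 × 78 = 1482 < 1487.
Achievable: 5 of them at 79 and 14 at 78 total 1487.

79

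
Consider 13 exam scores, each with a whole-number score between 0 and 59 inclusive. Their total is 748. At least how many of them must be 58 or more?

Each value short of 58 is at most 57, costing at least 59 − 57 = 2 against the maximum total of 767.
We can afford to lose at most 767 − 748 = 19, so at most ⌊19/2⌋ = 9 fall short, and at least 4 are ≥ 58.
Exactly 4 works: 4 values at 59 and 9 at 57 total 749; lower one of the high values by 1 (still ≥ 58) to hit 748.

4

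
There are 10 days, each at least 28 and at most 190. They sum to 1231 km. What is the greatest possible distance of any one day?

190

To make one day as large as possible, make the other 9 as small as possible.
The other 9 contribute at least 9 × 28 = 252, leaving at most 1231 − 252 = 979.
But each day is capped at 190, so the maximum is 190.
Achievable: one at 190 and the other 9 totalling 1041, which fits since 9 × 28 ≤ 1041 ≤ 9 × 190.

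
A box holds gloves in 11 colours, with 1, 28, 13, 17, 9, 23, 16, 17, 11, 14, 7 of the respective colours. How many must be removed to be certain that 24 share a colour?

In the worst case you take as many as possible of each colour without reaching 24: 1 + 23 + 13 + 17 + 9 + 23 + 16 + 17 + 11 + 14 + 7 = 151.
The next one must give 24 of some colour, so 151 + 1 = 152.

152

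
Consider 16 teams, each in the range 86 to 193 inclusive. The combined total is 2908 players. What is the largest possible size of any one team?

193

To make one team as large as possible, make the other 15 as small as possible.
The other 15 contribute at least 15 × 86 = 1290, leaving at most 2908 − 1290 = 1618.
But each team is capped at 193, so the maximum is 193.
Achievable: one at 193 and the other 15 totalling 2715, which fits since 15 × 86 ≤ 2715 ≤ 15 × 193.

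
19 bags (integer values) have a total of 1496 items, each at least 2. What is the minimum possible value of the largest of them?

If every one of the 19 were at most 78, the total would be at most 19 × 78 = 1482 < 1496.
Taking 5 copies of 78 and 14 copies of 79 gives exactly 1496, so 79 is attained.

79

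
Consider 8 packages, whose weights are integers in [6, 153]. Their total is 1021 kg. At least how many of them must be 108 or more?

Each value short of 108 is at most 107, costing at least 153 − 107 = 46 against the maximum total of 1224.
We can afford to lose at most 1224 − 1021 = 203, so at most ⌊203/46⌋ = 4 fall short, and at least 4 are ≥ 108.
Exactly 4 works: 4 values at 153 and 4 at 107 total 1040; lower one of the high values by 19 (still ≥ 108) to hit 1021.

4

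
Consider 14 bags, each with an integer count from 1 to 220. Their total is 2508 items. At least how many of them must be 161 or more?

5

Suppose at most 14 − j of them reach 161; then j values are ≤ 160 and the rest ≤ 220.
The total is then ≤ 160·j + 220·(14 − j) = 3080 − 60j. For this to be ≥ 2508 we need j ≤ 9, so at least 14 − 9 = 5 must reach 161.
Exactly 5 works: 5 values at 220 and 9 at 160 total 2540; lower one of the high values by 32 (still ≥ 161) to hit 2508.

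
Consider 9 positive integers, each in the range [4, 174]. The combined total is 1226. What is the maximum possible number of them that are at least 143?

8

With k values at 143 or above and the rest at least 4, the sum is at least 36 + 139k.
Since the sum is 1226, we need 139k ≤ 1190, i.e. k ≤ 8.
k = 8 is achieved by 8 values at 143 and 1 at 4, total 1148; add 78 to one value (staying below 143) to reach 1226.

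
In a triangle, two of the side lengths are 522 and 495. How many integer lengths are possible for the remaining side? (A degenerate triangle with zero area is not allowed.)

The triangle inequality gives |522 − 495| < c < 522 + 495, i.e. 27 < c < 1017.
So c can be any integer from 28 to 1016: 989 values.

989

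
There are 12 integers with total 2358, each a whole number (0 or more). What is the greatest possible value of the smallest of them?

196

The 12 values sum to 2358, so their minimum is at most ⌊2358/12⌋ = 196.
Equality holds with 6 values of 196 and 6 values of 197.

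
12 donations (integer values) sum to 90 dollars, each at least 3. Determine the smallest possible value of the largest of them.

8

The 12 values sum to 90, so their maximum is at least ⌈90/12⌉ = 8.
Achievable: 6 of them at 8 and 6 at 7 total 90.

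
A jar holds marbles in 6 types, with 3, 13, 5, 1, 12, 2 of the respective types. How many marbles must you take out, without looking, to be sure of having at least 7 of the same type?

24

In the worst case you take as many as possible of each type without reaching 7: 3 + 6 + 5 + 1 + 6 + 2 = 23.
The next one must give 7 of some type, so 23 + 1 = 24.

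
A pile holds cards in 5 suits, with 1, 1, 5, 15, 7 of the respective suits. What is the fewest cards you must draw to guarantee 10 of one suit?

24

In the worst case you take as many as possible of each suit without reaching 10: 1 + 1 + 5 + 9 + 7 = 23.
The next one must give 10 of some suit, so 23 + 1 = 24.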